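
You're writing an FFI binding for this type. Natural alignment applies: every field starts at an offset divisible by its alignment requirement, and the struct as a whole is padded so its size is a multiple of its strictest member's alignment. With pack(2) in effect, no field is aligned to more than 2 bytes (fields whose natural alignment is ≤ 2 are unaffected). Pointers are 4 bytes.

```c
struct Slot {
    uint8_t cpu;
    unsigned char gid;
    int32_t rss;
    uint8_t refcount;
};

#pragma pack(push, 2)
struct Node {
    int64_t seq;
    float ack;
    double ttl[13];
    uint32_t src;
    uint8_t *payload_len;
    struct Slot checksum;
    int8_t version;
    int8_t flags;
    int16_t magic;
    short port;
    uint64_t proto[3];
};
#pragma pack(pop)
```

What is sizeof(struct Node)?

166

Slot: @0: cpu [1B, align 1] → 1; @1: gid [1B, align 1] → 2; +2 pad (align 4); @4: rss [4B, align 4] → 8; @8: refcount [1B, align 1] → 9; +3 tail pad (align 4); size 12, align 4
@0: seq [8B, align 2] → 8
@8: ack [4B, align 2] → 12
@12: ttl [104B, align 2] → 116
@116: src [4B, align 2] → 120
@120: payload_len [4B, align 2] → 124
@124: checksum [12B, align 2] → 136
@136: version [1B, align 1] → 137
@137: flags [1B, align 1] → 138
@138: magic [2B, align 2] → 140
@140: port [2B, align 2] → 142
@142: proto [24B, align 2] → 166
size 166, align 2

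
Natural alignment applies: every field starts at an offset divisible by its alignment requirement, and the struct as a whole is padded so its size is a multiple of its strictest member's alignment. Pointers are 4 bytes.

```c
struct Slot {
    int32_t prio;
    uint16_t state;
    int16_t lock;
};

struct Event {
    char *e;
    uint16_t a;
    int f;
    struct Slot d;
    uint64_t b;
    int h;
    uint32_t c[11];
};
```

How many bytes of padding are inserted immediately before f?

Slot: 0..4  prio  (4B, 4-aligned); 4..6  state  (2B, 2-aligned); 6..8  lock  (2B, 2-aligned); sizeof = 8, alignof = 4
0..4  e  (4B, 4-aligned)
4..6  a  (2B, 2-aligned)
6..8  -- padding (2B)
8..12  f  (4B, 4-aligned)

2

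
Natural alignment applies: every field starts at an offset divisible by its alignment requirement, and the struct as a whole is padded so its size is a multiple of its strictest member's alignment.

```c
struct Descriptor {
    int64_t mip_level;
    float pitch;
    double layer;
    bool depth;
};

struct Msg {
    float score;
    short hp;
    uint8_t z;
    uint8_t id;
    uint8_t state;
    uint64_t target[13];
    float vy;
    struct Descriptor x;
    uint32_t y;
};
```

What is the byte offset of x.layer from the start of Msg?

Descriptor: mip_level at 0 (size 8, align 8) → ends 8; pitch at 8 (size 4, align 4) → ends 12; pad 4 to align 8 for layer; layer at 16 (size 8, align 8) → ends 24; depth at 24 (size 1, align 1) → ends 25; tail pad 7 to reach multiple of 8; total 32 bytes, alignment 8
score at 0 (size 4, align 4) → ends 4
hp at 4 (size 2, align 2) → ends 6
z at 6 (size 1, align 1) → ends 7
id at 7 (size 1, align 1) → ends 8
state at 8 (size 1, align 1) → ends 9
pad 7 to align 8 for target
target at 16 (size 104, align 8) → ends 120
vy at 120 (size 4, align 4) → ends 124
pad 4 to align 8 for x
x at 128 (size 32, align 8) → ends 160
within Descriptor: layer at 16
128 + 16 = 144

144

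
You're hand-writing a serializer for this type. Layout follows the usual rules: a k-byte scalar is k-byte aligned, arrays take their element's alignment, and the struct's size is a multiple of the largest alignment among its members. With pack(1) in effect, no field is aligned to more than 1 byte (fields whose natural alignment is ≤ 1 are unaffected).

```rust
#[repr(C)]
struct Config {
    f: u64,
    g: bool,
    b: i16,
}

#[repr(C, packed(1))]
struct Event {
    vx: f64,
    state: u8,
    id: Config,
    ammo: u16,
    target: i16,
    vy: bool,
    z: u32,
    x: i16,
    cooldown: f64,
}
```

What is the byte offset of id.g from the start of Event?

17

Config: 0..8  f  (8B, 8-aligned); 8..9  g  (1B, 1-aligned); 9..10  -- padding (1B); 10..12  b  (2B, 2-aligned); 12..16  -- tail padding (4B); sizeof = 16, alignof = 8
0..8  vx  (8B, 1-aligned)
8..9  state  (1B, 1-aligned)
9..25  id  (16B, 1-aligned)
within Config: g at 8
9 + 8 = 17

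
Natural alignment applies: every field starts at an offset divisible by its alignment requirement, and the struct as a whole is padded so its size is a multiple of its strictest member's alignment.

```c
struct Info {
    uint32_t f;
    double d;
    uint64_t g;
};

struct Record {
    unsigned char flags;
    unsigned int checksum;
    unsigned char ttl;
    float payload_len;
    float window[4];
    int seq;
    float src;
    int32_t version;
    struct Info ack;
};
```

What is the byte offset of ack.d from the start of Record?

56

Info: @0: f [4B, align 4] → 4; +4 pad (align 8); @8: d [8B, align 8] → 16; @16: g [8B, align 8] → 24; size 24, align 8
@0: flags [1B, align 1] → 1
+3 pad (align 4)
@4: checksum [4B, align 4] → 8
@8: ttl [1B, align 1] → 9
+3 pad (align 4)
@12: payload_len [4B, align 4] → 16
@16: window [16B, align 4] → 32
@32: seq [4B, align 4] → 36
@36: src [4B, align 4] → 40
@40: version [4B, align 4] → 44
+4 pad (align 8)
@48: ack [24B, align 8] → 72
within Info: d at 8
48 + 8 = 56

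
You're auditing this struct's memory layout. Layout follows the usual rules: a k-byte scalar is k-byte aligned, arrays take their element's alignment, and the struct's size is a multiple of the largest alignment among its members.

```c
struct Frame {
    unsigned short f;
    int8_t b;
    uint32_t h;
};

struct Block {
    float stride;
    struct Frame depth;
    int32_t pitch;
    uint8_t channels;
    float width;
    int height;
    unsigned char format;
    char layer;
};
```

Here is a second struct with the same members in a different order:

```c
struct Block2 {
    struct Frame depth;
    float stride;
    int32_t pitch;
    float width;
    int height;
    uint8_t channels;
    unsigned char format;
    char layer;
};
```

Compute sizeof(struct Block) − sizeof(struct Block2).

Frame: @0: f [2B, align 2] → 2; @2: b [1B, align 1] → 3; +1 pad (align 4); @4: h [4B, align 4] → 8; size 8, align 4
@0: stride [4B, align 4] → 4
@4: depth [8B, align 4] → 12
@12: pitch [4B, align 4] → 16
@16: channels [1B, align 1] → 17
+3 pad (align 4)
@20: width [4B, align 4] → 24
@24: height [4B, align 4] → 28
@28: format [1B, align 1] → 29
@29: layer [1B, align 1] → 30
+2 tail pad (align 4)
size 32, align 4
— Block2 —
@0: depth [8B, align 4] → 8
@8: stride [4B, align 4] → 12
@12: pitch [4B, align 4] → 16
@16: width [4B, align 4] → 20
@20: height [4B, align 4] → 24
@24: channels [1B, align 1] → 25
@25: format [1B, align 1] → 26
@26: layer [1B, align 1] → 27
+1 tail pad (align 4)
size 28, align 4
32 − 28 = 4

4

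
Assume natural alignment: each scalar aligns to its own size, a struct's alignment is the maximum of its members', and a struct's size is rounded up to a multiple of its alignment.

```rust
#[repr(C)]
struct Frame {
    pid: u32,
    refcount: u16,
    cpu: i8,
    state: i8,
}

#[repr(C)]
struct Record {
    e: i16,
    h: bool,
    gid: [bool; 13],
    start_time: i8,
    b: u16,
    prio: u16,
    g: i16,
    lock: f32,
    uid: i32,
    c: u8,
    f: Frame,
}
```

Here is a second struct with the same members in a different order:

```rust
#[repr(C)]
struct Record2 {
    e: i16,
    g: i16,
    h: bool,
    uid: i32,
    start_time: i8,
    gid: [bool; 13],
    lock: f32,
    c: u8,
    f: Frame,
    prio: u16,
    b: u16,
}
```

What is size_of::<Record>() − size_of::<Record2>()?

Frame: pid at 0 (size 4, align 4) → ends 4; refcount at 4 (size 2, align 2) → ends 6; cpu at 6 (size 1, align 1) → ends 7; state at 7 (size 1, align 1) → ends 8; total 8 bytes, alignment 4
e at 0 (size 2, align 2) → ends 2
h at 2 (size 1, align 1) → ends 3
gid at 3 (size 13, align 1) → ends 16
start_time at 16 (size 1, align 1) → ends 17
pad 1 to align 2 for b
b at 18 (size 2, align 2) → ends 20
prio at 20 (size 2, align 2) → ends 22
g at 22 (size 2, align 2) → ends 24
lock at 24 (size 4, align 4) → ends 28
uid at 28 (size 4, align 4) → ends 32
c at 32 (size 1, align 1) → ends 33
pad 3 to align 4 for f
f at 36 (size 8, align 4) → ends 44
total 44 bytes, alignment 4
— Record2 —
e at 0 (size 2, align 2) → ends 2
g at 2 (size 2, align 2) → ends 4
h at 4 (size 1, align 1) → ends 5
pad 3 to align 4 for uid
uid at 8 (size 4, align 4) → ends 12
start_time at 12 (size 1, align 1) → ends 13
gid at 13 (size 13, align 1) → ends 26
pad 2 to align 4 for lock
lock at 28 (size 4, align 4) → ends 32
c at 32 (size 1, align 1) → ends 33
pad 3 to align 4 for f
f at 36 (size 8, align 4) → ends 44
prio at 44 (size 2, align 2) → ends 46
b at 46 (size 2, align 2) → ends 48
total 48 bytes, alignment 4
44 − 48 = -4

-4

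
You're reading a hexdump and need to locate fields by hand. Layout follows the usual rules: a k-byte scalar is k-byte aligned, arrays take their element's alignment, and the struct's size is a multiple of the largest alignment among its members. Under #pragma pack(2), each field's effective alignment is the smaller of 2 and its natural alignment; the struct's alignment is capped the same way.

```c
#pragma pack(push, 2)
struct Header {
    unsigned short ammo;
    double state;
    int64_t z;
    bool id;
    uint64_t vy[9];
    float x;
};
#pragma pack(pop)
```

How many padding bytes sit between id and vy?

@0: ammo [2B, align 2] → 2
@2: state [8B, align 2] → 10
@10: z [8B, align 2] → 18
@18: id [1B, align 1] → 19
+1 pad (align 2)
@20: vy [72B, align 2] → 92

1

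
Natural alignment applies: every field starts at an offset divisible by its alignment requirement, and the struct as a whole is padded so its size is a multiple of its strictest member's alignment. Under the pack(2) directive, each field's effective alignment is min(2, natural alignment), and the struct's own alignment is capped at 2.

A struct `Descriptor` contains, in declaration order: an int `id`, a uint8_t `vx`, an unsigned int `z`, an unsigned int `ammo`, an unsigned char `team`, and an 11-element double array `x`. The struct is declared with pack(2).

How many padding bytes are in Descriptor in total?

0..4  id  (4B, 2-aligned)
4..5  vx  (1B, 1-aligned)
5..6  -- padding (1B)
6..10  z  (4B, 2-aligned)
10..14  ammo  (4B, 2-aligned)
14..15  team  (1B, 1-aligned)
15..16  -- padding (1B)
16..104  x  (88B, 2-aligned)
sizeof = 104, alignof = 2
data bytes 102, size 104 → padding 2

2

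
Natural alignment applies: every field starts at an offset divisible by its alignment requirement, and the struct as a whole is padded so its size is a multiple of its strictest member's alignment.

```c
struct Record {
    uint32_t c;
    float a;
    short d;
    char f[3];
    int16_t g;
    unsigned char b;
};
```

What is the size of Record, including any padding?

0..4  c  (4B, 4-aligned)
4..8  a  (4B, 4-aligned)
8..10  d  (2B, 2-aligned)
10..13  f  (3B, 1-aligned)
13..14  -- padding (1B)
14..16  g  (2B, 2-aligned)
16..17  b  (1B, 1-aligned)
17..20  -- tail padding (3B)
sizeof = 20, alignof = 4

20 bytes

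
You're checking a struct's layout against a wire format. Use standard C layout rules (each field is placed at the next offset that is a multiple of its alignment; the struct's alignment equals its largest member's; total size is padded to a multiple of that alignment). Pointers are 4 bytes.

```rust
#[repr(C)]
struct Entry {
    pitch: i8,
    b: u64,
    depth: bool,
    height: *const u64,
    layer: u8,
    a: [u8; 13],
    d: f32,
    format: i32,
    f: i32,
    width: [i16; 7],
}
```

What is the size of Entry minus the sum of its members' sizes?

@0: pitch [1B, align 1] → 1
+7 pad (align 8)
@8: b [8B, align 8] → 16
@16: depth [1B, align 1] → 17
+3 pad (align 4)
@20: height [4B, align 4] → 24
@24: layer [1B, align 1] → 25
@25: a [13B, align 1] → 38
+2 pad (align 4)
@40: d [4B, align 4] → 44
@44: format [4B, align 4] → 48
@48: f [4B, align 4] → 52
@52: width [14B, align 2] → 66
+6 tail pad (align 8)
size 72, align 8
data bytes 54, size 72 → padding 18

18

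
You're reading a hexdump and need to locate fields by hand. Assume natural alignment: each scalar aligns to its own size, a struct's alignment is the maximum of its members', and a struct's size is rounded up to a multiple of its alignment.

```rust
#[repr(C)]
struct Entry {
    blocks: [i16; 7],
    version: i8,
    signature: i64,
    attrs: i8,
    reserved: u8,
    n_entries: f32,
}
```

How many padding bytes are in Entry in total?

blocks at 0 (size 14, align 2) → ends 14
version at 14 (size 1, align 1) → ends 15
pad 1 to align 8 for signature
signature at 16 (size 8, align 8) → ends 24
attrs at 24 (size 1, align 1) → ends 25
reserved at 25 (size 1, align 1) → ends 26
pad 2 to align 4 for n_entries
n_entries at 28 (size 4, align 4) → ends 32
total 32 bytes, alignment 8
data bytes 29, size 32 → padding 3

3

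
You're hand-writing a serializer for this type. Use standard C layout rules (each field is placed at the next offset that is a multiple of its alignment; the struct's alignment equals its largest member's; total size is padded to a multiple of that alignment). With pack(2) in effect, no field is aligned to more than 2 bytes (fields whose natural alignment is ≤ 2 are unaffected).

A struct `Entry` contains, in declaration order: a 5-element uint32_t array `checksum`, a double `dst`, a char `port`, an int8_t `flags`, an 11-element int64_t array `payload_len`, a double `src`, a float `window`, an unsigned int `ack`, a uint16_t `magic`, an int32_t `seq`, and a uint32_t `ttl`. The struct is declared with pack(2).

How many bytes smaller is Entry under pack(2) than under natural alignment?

16

natural layout:
  @0: checksum [20B, align 4] → 20
  +4 pad (align 8)
  @24: dst [8B, align 8] → 32
  @32: port [1B, align 1] → 33
  @33: flags [1B, align 1] → 34
  +6 pad (align 8)
  @40: payload_len [88B, align 8] → 128
  @128: src [8B, align 8] → 136
  @136: window [4B, align 4] → 140
  @140: ack [4B, align 4] → 144
  @144: magic [2B, align 2] → 146
  +2 pad (align 4)
  @148: seq [4B, align 4] → 152
  @152: ttl [4B, align 4] → 156
  +4 tail pad (align 8)
  size 160, align 8
packed(2) layout:
  @0: checksum [20B, align 2] → 20
  @20: dst [8B, align 2] → 28
  @28: port [1B, align 1] → 29
  @29: flags [1B, align 1] → 30
  @30: payload_len [88B, align 2] → 118
  @118: src [8B, align 2] → 126
  @126: window [4B, align 2] → 130
  @130: ack [4B, align 2] → 134
  @134: magic [2B, align 2] → 136
  @136: seq [4B, align 2] → 140
  @140: ttl [4B, align 2] → 144
  size 144, align 2
160 − 144 = 16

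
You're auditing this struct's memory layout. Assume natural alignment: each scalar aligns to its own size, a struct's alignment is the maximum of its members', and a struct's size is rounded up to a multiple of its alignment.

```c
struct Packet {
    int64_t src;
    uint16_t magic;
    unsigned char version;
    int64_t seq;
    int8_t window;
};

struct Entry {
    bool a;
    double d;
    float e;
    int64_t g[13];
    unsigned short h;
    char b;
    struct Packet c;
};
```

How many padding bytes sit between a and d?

Packet: @0: src [8B, align 8] → 8; @8: magic [2B, align 2] → 10; @10: version [1B, align 1] → 11; +5 pad (align 8); @16: seq [8B, align 8] → 24; @24: window [1B, align 1] → 25; +7 tail pad (align 8); size 32, align 8
@0: a [1B, align 1] → 1
+7 pad (align 8)
@8: d [8B, align 8] → 16

7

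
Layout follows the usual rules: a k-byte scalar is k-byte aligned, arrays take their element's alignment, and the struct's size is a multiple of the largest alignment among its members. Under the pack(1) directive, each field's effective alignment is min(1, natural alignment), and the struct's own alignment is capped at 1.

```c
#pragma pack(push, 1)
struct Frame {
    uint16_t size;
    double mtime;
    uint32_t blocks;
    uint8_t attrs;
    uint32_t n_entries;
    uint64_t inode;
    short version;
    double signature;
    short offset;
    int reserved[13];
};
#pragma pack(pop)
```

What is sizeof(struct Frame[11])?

1001

0..2  size  (2B, 1-aligned)
2..10  mtime  (8B, 1-aligned)
10..14  blocks  (4B, 1-aligned)
14..15  attrs  (1B, 1-aligned)
15..19  n_entries  (4B, 1-aligned)
19..27  inode  (8B, 1-aligned)
27..29  version  (2B, 1-aligned)
29..37  signature  (8B, 1-aligned)
37..39  offset  (2B, 1-aligned)
39..91  reserved  (52B, 1-aligned)
sizeof = 91, alignof = 1
array of 11: 11 × 91 = 1001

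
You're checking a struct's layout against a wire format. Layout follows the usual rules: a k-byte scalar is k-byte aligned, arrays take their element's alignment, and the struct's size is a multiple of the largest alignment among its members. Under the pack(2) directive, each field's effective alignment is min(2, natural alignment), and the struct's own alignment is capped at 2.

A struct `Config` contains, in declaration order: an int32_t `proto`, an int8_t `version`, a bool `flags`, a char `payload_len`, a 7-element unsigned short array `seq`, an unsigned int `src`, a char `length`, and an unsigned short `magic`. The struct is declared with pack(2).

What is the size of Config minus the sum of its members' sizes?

@0: proto [4B, align 2] → 4
@4: version [1B, align 1] → 5
@5: flags [1B, align 1] → 6
@6: payload_len [1B, align 1] → 7
+1 pad (align 2)
@8: seq [14B, align 2] → 22
@22: src [4B, align 2] → 26
@26: length [1B, align 1] → 27
+1 pad (align 2)
@28: magic [2B, align 2] → 30
size 30, align 2
data bytes 28, size 30 → padding 2

2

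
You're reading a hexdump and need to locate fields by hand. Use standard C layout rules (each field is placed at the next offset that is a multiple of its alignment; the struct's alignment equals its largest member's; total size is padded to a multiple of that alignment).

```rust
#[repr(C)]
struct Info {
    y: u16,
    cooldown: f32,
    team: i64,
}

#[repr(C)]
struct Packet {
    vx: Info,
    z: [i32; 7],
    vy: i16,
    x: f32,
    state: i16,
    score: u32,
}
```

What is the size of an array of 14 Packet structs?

Info: y at 0 (size 2, align 2) → ends 2; pad 2 to align 4 for cooldown; cooldown at 4 (size 4, align 4) → ends 8; team at 8 (size 8, align 8) → ends 16; total 16 bytes, alignment 8
vx at 0 (size 16, align 8) → ends 16
z at 16 (size 28, align 4) → ends 44
vy at 44 (size 2, align 2) → ends 46
pad 2 to align 4 for x
x at 48 (size 4, align 4) → ends 52
state at 52 (size 2, align 2) → ends 54
pad 2 to align 4 for score
score at 56 (size 4, align 4) → ends 60
tail pad 4 to reach multiple of 8
total 64 bytes, alignment 8
array of 14: 14 × 64 = 896

896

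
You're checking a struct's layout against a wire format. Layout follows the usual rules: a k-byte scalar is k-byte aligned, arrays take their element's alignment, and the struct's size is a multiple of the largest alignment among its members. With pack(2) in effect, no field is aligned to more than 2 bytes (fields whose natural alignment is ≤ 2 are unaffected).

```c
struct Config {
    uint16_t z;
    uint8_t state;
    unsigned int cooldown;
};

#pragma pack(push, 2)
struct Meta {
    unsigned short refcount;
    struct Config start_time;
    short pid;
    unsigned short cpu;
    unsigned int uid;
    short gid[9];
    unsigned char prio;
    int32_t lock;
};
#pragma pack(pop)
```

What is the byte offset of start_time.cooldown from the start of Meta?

Config: z at 0 (size 2, align 2) → ends 2; state at 2 (size 1, align 1) → ends 3; pad 1 to align 4 for cooldown; cooldown at 4 (size 4, align 4) → ends 8; total 8 bytes, alignment 4
refcount at 0 (size 2, align 2) → ends 2
start_time at 2 (size 8, align 2) → ends 10
within Config: cooldown at 4
2 + 4 = 6

6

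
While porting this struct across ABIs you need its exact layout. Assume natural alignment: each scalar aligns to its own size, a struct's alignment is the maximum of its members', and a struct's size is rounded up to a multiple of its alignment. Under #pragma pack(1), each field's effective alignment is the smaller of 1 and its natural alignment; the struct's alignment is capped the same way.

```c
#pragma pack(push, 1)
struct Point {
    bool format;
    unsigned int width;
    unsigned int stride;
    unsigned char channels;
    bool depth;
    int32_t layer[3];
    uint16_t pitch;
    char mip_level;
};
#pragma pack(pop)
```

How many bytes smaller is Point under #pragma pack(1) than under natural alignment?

6

natural layout:
  0..1  format  (1B, 1-aligned)
  1..4  -- padding (3B)
  4..8  width  (4B, 4-aligned)
  8..12  stride  (4B, 4-aligned)
  12..13  channels  (1B, 1-aligned)
  13..14  depth  (1B, 1-aligned)
  14..16  -- padding (2B)
  16..28  layer  (12B, 4-aligned)
  28..30  pitch  (2B, 2-aligned)
  30..31  mip_level  (1B, 1-aligned)
  31..32  -- tail padding (1B)
  sizeof = 32, alignof = 4
packed(1) layout:
  0..1  format  (1B, 1-aligned)
  1..5  width  (4B, 1-aligned)
  5..9  stride  (4B, 1-aligned)
  9..10  channels  (1B, 1-aligned)
  10..11  depth  (1B, 1-aligned)
  11..23  layer  (12B, 1-aligned)
  23..25  pitch  (2B, 1-aligned)
  25..26  mip_level  (1B, 1-aligned)
  sizeof = 26, alignof = 1
32 − 26 = 6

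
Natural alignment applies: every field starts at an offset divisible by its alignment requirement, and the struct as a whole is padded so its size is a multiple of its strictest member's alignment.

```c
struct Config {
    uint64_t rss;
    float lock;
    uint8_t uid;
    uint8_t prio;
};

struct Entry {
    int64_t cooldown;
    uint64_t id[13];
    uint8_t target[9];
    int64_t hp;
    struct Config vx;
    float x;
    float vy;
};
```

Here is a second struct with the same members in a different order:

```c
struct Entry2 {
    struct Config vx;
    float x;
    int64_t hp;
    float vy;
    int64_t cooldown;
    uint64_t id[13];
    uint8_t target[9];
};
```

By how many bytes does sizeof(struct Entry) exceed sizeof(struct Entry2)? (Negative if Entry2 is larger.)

-8

Config: 0..8  rss  (8B, 8-aligned); 8..12  lock  (4B, 4-aligned); 12..13  uid  (1B, 1-aligned); 13..14  prio  (1B, 1-aligned); 14..16  -- tail padding (2B); sizeof = 16, alignof = 8
0..8  cooldown  (8B, 8-aligned)
8..112  id  (104B, 8-aligned)
112..121  target  (9B, 1-aligned)
121..128  -- padding (7B)
128..136  hp  (8B, 8-aligned)
136..152  vx  (16B, 8-aligned)
152..156  x  (4B, 4-aligned)
156..160  vy  (4B, 4-aligned)
sizeof = 160, alignof = 8
— Entry2 —
0..16  vx  (16B, 8-aligned)
16..20  x  (4B, 4-aligned)
20..24  -- padding (4B)
24..32  hp  (8B, 8-aligned)
32..36  vy  (4B, 4-aligned)
36..40  -- padding (4B)
40..48  cooldown  (8B, 8-aligned)
48..152  id  (104B, 8-aligned)
152..161  target  (9B, 1-aligned)
161..168  -- tail padding (7B)
sizeof = 168, alignof = 8
160 − 168 = -8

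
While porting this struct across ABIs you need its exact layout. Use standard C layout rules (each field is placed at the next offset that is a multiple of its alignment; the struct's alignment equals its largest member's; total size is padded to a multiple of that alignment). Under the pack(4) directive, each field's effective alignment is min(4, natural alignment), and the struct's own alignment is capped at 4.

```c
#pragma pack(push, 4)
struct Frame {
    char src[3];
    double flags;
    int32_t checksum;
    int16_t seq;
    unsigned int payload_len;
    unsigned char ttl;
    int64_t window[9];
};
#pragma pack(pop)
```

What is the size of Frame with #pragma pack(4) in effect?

src at 0 (size 3, align 1) → ends 3
pad 1 to align 4 for flags
flags at 4 (size 8, align 4) → ends 12
checksum at 12 (size 4, align 4) → ends 16
seq at 16 (size 2, align 2) → ends 18
pad 2 to align 4 for payload_len
payload_len at 20 (size 4, align 4) → ends 24
ttl at 24 (size 1, align 1) → ends 25
pad 3 to align 4 for window
window at 28 (size 72, align 4) → ends 100
total 100 bytes, alignment 4

100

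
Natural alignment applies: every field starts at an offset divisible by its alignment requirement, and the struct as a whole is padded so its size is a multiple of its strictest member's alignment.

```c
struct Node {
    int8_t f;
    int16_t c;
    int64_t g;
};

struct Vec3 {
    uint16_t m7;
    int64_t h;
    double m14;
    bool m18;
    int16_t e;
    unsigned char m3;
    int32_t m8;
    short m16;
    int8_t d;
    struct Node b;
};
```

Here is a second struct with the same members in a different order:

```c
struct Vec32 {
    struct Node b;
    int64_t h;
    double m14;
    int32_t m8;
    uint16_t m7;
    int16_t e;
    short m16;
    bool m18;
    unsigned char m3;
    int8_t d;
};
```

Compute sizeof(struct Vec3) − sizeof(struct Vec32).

8

Node: f at 0 (size 1, align 1) → ends 1; pad 1 to align 2 for c; c at 2 (size 2, align 2) → ends 4; pad 4 to align 8 for g; g at 8 (size 8, align 8) → ends 16; total 16 bytes, alignment 8
m7 at 0 (size 2, align 2) → ends 2
pad 6 to align 8 for h
h at 8 (size 8, align 8) → ends 16
m14 at 16 (size 8, align 8) → ends 24
m18 at 24 (size 1, align 1) → ends 25
pad 1 to align 2 for e
e at 26 (size 2, align 2) → ends 28
m3 at 28 (size 1, align 1) → ends 29
pad 3 to align 4 for m8
m8 at 32 (size 4, align 4) → ends 36
m16 at 36 (size 2, align 2) → ends 38
d at 38 (size 1, align 1) → ends 39
pad 1 to align 8 for b
b at 40 (size 16, align 8) → ends 56
total 56 bytes, alignment 8
— Vec32 —
b at 0 (size 16, align 8) → ends 16
h at 16 (size 8, align 8) → ends 24
m14 at 24 (size 8, align 8) → ends 32
m8 at 32 (size 4, align 4) → ends 36
m7 at 36 (size 2, align 2) → ends 38
e at 38 (size 2, align 2) → ends 40
m16 at 40 (size 2, align 2) → ends 42
m18 at 42 (size 1, align 1) → ends 43
m3 at 43 (size 1, align 1) → ends 44
d at 44 (size 1, align 1) → ends 45
tail pad 3 to reach multiple of 8
total 48 bytes, alignment 8
56 − 48 = 8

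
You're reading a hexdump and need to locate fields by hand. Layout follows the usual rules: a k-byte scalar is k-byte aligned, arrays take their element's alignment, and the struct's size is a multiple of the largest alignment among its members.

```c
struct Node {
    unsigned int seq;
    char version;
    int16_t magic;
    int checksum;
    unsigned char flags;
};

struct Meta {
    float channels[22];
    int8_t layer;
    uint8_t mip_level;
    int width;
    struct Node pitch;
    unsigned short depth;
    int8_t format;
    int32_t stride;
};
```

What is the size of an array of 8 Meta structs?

Node: seq at 0 (size 4, align 4) → ends 4; version at 4 (size 1, align 1) → ends 5; pad 1 to align 2 for magic; magic at 6 (size 2, align 2) → ends 8; checksum at 8 (size 4, align 4) → ends 12; flags at 12 (size 1, align 1) → ends 13; tail pad 3 to reach multiple of 4; total 16 bytes, alignment 4
channels at 0 (size 88, align 4) → ends 88
layer at 88 (size 1, align 1) → ends 89
mip_level at 89 (size 1, align 1) → ends 90
pad 2 to align 4 for width
width at 92 (size 4, align 4) → ends 96
pitch at 96 (size 16, align 4) → ends 112
depth at 112 (size 2, align 2) → ends 114
format at 114 (size 1, align 1) → ends 115
pad 1 to align 4 for stride
stride at 116 (size 4, align 4) → ends 120
total 120 bytes, alignment 4
array of 8: 8 × 120 = 960

960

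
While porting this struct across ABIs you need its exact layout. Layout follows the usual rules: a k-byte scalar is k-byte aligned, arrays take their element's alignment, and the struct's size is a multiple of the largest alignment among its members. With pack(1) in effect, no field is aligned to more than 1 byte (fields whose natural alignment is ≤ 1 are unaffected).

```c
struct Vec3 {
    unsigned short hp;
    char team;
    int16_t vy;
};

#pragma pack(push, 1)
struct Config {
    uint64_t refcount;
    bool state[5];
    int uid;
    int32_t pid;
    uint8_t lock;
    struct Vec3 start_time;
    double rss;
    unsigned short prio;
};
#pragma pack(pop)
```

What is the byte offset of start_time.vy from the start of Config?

26

Vec3: @0: hp [2B, align 2] → 2; @2: team [1B, align 1] → 3; +1 pad (align 2); @4: vy [2B, align 2] → 6; size 6, align 2
@0: refcount [8B, align 1] → 8
@8: state [5B, align 1] → 13
@13: uid [4B, align 1] → 17
@17: pid [4B, align 1] → 21
@21: lock [1B, align 1] → 22
@22: start_time [6B, align 1] → 28
within Vec3: vy at 4
22 + 4 = 26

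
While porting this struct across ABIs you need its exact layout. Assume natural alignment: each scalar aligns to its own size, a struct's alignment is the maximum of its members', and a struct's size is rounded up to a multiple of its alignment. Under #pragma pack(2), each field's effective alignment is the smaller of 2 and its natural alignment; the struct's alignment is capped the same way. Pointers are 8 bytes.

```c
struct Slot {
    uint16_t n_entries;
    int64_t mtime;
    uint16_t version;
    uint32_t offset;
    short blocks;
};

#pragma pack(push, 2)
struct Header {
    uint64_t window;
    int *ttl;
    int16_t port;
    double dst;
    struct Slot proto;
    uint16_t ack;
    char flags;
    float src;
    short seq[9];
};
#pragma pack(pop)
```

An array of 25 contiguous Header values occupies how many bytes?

Slot: 0..2  n_entries  (2B, 2-aligned); 2..8  -- padding (6B); 8..16  mtime  (8B, 8-aligned); 16..18  version  (2B, 2-aligned); 18..20  -- padding (2B); 20..24  offset  (4B, 4-aligned); 24..26  blocks  (2B, 2-aligned); 26..32  -- tail padding (6B); sizeof = 32, alignof = 8
0..8  window  (8B, 2-aligned)
8..16  ttl  (8B, 2-aligned)
16..18  port  (2B, 2-aligned)
18..26  dst  (8B, 2-aligned)
26..58  proto  (32B, 2-aligned)
58..60  ack  (2B, 2-aligned)
60..61  flags  (1B, 1-aligned)
61..62  -- padding (1B)
62..66  src  (4B, 2-aligned)
66..84  seq  (18B, 2-aligned)
sizeof = 84, alignof = 2
array of 25: 25 × 84 = 2100

2100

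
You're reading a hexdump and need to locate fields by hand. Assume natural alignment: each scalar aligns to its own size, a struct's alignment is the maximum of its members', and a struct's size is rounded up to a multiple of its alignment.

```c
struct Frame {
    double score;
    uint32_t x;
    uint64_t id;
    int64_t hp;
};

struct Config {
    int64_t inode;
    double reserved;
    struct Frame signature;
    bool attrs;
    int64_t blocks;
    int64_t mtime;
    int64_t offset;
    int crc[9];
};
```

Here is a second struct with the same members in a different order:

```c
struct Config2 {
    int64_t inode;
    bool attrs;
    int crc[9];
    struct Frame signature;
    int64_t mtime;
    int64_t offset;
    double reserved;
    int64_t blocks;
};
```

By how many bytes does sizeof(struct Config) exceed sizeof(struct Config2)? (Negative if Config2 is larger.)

Frame: 0..8  score  (8B, 8-aligned); 8..12  x  (4B, 4-aligned); 12..16  -- padding (4B); 16..24  id  (8B, 8-aligned); 24..32  hp  (8B, 8-aligned); sizeof = 32, alignof = 8
0..8  inode  (8B, 8-aligned)
8..16  reserved  (8B, 8-aligned)
16..48  signature  (32B, 8-aligned)
48..49  attrs  (1B, 1-aligned)
49..56  -- padding (7B)
56..64  blocks  (8B, 8-aligned)
64..72  mtime  (8B, 8-aligned)
72..80  offset  (8B, 8-aligned)
80..116  crc  (36B, 4-aligned)
116..120  -- tail padding (4B)
sizeof = 120, alignof = 8
— Config2 —
0..8  inode  (8B, 8-aligned)
8..9  attrs  (1B, 1-aligned)
9..12  -- padding (3B)
12..48  crc  (36B, 4-aligned)
48..80  signature  (32B, 8-aligned)
80..88  mtime  (8B, 8-aligned)
88..96  offset  (8B, 8-aligned)
96..104  reserved  (8B, 8-aligned)
104..112  blocks  (8B, 8-aligned)
sizeof = 112, alignof = 8
120 − 112 = 8

8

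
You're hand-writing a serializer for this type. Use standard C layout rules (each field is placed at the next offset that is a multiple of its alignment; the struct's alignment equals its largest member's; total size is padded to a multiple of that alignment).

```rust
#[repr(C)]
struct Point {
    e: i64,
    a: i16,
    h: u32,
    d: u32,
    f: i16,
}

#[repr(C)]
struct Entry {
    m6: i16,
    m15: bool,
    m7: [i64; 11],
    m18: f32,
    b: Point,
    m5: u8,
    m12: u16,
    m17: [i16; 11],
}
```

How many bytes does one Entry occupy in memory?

160

Point: 0..8  e  (8B, 8-aligned); 8..10  a  (2B, 2-aligned); 10..12  -- padding (2B); 12..16  h  (4B, 4-aligned); 16..20  d  (4B, 4-aligned); 20..22  f  (2B, 2-aligned); 22..24  -- tail padding (2B); sizeof = 24, alignof = 8
0..2  m6  (2B, 2-aligned)
2..3  m15  (1B, 1-aligned)
3..8  -- padding (5B)
8..96  m7  (88B, 8-aligned)
96..100  m18  (4B, 4-aligned)
100..104  -- padding (4B)
104..128  b  (24B, 8-aligned)
128..129  m5  (1B, 1-aligned)
129..130  -- padding (1B)
130..132  m12  (2B, 2-aligned)
132..154  m17  (22B, 2-aligned)
154..160  -- tail padding (6B)
sizeof = 160, alignof = 8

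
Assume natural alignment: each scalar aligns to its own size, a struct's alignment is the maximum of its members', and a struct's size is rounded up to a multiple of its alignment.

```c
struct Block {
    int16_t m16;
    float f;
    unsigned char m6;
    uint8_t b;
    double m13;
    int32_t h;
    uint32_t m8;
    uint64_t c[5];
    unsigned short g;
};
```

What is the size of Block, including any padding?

80

0..2  m16  (2B, 2-aligned)
2..4  -- padding (2B)
4..8  f  (4B, 4-aligned)
8..9  m6  (1B, 1-aligned)
9..10  b  (1B, 1-aligned)
10..16  -- padding (6B)
16..24  m13  (8B, 8-aligned)
24..28  h  (4B, 4-aligned)
28..32  m8  (4B, 4-aligned)
32..72  c  (40B, 8-aligned)
72..74  g  (2B, 2-aligned)
74..80  -- tail padding (6B)
sizeof = 80, alignof = 8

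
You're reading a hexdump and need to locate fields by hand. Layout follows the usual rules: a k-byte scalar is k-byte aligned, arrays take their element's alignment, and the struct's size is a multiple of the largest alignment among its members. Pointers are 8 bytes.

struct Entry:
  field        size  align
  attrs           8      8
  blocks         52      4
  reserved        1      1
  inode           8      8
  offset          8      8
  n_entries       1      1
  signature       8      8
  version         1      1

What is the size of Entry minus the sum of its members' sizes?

17

attrs at 0 (size 8, align 8) → ends 8
blocks at 8 (size 52, align 4) → ends 60
reserved at 60 (size 1, align 1) → ends 61
pad 3 to align 8 for inode
inode at 64 (size 8, align 8) → ends 72
offset at 72 (size 8, align 8) → ends 80
n_entries at 80 (size 1, align 1) → ends 81
pad 7 to align 8 for signature
signature at 88 (size 8, align 8) → ends 96
version at 96 (size 1, align 1) → ends 97
tail pad 7 to reach multiple of 8
total 104 bytes, alignment 8
data bytes 87, size 104 → padding 17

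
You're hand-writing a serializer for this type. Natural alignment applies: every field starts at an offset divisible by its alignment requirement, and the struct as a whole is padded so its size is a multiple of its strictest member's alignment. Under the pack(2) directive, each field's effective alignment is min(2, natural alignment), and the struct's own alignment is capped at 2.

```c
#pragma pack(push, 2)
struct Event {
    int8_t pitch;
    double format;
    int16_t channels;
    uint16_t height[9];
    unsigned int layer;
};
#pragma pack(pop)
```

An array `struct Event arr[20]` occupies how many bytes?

680

pitch at 0 (size 1, align 1) → ends 1
pad 1 to align 2 for format
format at 2 (size 8, align 2) → ends 10
channels at 10 (size 2, align 2) → ends 12
height at 12 (size 18, align 2) → ends 30
layer at 30 (size 4, align 2) → ends 34
total 34 bytes, alignment 2
array of 20: 20 × 34 = 680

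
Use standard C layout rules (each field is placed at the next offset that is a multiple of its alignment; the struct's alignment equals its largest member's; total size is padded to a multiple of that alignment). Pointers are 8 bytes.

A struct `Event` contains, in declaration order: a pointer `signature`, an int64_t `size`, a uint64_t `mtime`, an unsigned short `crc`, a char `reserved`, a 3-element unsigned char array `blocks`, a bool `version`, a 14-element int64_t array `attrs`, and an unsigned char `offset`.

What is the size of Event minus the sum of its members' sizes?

@0: signature [8B, align 8] → 8
@8: size [8B, align 8] → 16
@16: mtime [8B, align 8] → 24
@24: crc [2B, align 2] → 26
@26: reserved [1B, align 1] → 27
@27: blocks [3B, align 1] → 30
@30: version [1B, align 1] → 31
+1 pad (align 8)
@32: attrs [112B, align 8] → 144
@144: offset [1B, align 1] → 145
+7 tail pad (align 8)
size 152, align 8
data bytes 144, size 152 → padding 8

8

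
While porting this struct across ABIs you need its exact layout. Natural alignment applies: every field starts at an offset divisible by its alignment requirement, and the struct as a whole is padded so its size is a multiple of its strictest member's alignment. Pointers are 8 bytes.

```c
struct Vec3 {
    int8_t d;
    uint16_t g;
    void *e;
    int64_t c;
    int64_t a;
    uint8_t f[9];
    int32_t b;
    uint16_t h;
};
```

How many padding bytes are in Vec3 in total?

d at 0 (size 1, align 1) → ends 1
pad 1 to align 2 for g
g at 2 (size 2, align 2) → ends 4
pad 4 to align 8 for e
e at 8 (size 8, align 8) → ends 16
c at 16 (size 8, align 8) → ends 24
a at 24 (size 8, align 8) → ends 32
f at 32 (size 9, align 1) → ends 41
pad 3 to align 4 for b
b at 44 (size 4, align 4) → ends 48
h at 48 (size 2, align 2) → ends 50
tail pad 6 to reach multiple of 8
total 56 bytes, alignment 8
data bytes 42, size 56 → padding 14

14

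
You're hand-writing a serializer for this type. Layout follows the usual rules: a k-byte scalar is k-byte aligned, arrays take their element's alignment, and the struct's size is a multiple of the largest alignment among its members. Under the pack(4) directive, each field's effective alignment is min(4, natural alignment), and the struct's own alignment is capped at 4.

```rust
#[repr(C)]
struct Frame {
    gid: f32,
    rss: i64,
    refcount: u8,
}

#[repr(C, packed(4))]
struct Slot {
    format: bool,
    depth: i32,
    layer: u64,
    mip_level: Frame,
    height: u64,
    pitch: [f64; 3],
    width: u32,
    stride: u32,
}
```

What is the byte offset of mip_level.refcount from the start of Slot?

Frame: @0: gid [4B, align 4] → 4; +4 pad (align 8); @8: rss [8B, align 8] → 16; @16: refcount [1B, align 1] → 17; +7 tail pad (align 8); size 24, align 8
@0: format [1B, align 1] → 1
+3 pad (align 4)
@4: depth [4B, align 4] → 8
@8: layer [8B, align 4] → 16
@16: mip_level [24B, align 4] → 40
within Frame: refcount at 16
16 + 16 = 32

32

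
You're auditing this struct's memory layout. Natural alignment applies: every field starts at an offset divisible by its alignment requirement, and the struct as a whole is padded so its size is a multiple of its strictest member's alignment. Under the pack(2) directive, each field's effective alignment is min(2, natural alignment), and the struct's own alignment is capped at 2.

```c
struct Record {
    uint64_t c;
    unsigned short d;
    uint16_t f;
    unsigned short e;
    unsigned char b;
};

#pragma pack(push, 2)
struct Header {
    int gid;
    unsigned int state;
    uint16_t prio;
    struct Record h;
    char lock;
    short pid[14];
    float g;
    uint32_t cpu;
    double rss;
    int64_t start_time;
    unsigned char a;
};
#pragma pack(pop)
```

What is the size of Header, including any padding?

Record: 0..8  c  (8B, 8-aligned); 8..10  d  (2B, 2-aligned); 10..12  f  (2B, 2-aligned); 12..14  e  (2B, 2-aligned); 14..15  b  (1B, 1-aligned); 15..16  -- tail padding (1B); sizeof = 16, alignof = 8
0..4  gid  (4B, 2-aligned)
4..8  state  (4B, 2-aligned)
8..10  prio  (2B, 2-aligned)
10..26  h  (16B, 2-aligned)
26..27  lock  (1B, 1-aligned)
27..28  -- padding (1B)
28..56  pid  (28B, 2-aligned)
56..60  g  (4B, 2-aligned)
60..64  cpu  (4B, 2-aligned)
64..72  rss  (8B, 2-aligned)
72..80  start_time  (8B, 2-aligned)
80..81  a  (1B, 1-aligned)
81..82  -- tail padding (1B)
sizeof = 82, alignof = 2

82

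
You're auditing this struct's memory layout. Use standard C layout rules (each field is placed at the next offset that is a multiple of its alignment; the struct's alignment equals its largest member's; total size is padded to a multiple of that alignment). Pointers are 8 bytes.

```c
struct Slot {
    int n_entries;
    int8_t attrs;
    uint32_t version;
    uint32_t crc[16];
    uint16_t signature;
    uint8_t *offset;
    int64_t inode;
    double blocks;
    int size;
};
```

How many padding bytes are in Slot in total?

n_entries at 0 (size 4, align 4) → ends 4
attrs at 4 (size 1, align 1) → ends 5
pad 3 to align 4 for version
version at 8 (size 4, align 4) → ends 12
crc at 12 (size 64, align 4) → ends 76
signature at 76 (size 2, align 2) → ends 78
pad 2 to align 8 for offset
offset at 80 (size 8, align 8) → ends 88
inode at 88 (size 8, align 8) → ends 96
blocks at 96 (size 8, align 8) → ends 104
size at 104 (size 4, align 4) → ends 108
tail pad 4 to reach multiple of 8
total 112 bytes, alignment 8
data bytes 103, size 112 → padding 9

9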